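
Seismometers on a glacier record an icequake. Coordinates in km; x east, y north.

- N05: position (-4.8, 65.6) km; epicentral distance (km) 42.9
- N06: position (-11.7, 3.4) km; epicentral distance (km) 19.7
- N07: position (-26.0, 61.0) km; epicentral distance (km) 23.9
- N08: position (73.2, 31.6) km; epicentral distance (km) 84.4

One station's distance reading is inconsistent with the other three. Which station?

N07

Solve using three stations at a time. Using N05, N06, N08 (subtract circle equations pairwise → linear system) gives (x, y) ≈ (-10.8, 23.1).
Distances from that point to each station vs reported:
  N05: calculated 42.9 vs reported 42.9 → residual 0.0 km
  N06: calculated 19.7 vs reported 19.7 → residual 0.0 km
  N07: calculated 40.8 vs reported 23.9 → residual 16.9 km
  N08: calculated 84.4 vs reported 84.4 → residual 0.0 km
N05, N06, N08 are mutually consistent (residuals ≈ 0); N07 is off by 16.9 km.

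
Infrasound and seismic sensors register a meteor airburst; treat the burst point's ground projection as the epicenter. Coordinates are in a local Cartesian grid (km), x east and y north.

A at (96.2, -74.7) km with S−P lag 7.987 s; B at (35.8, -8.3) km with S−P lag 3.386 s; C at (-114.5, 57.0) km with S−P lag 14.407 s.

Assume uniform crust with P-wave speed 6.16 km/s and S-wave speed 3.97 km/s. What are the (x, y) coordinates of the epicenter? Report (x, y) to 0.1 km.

Distance from S−P lag: d = Δt · v_P v_S / (v_P − v_S) = Δt · (6.16·3.97)/(6.16−3.97) ≈ 11.1668·Δt.
So d_A = 89.19, d_B = 37.81, d_C = 160.88 km.
Circle about each station: (x − 96.2)² + (y + 74.7)² = 89.19²; (x − 35.8)² + (y + 8.3)² = 37.81²; (x + 114.5)² + (y − 57.0)² = 160.88².
Subtracting the A equation from the B and C equations removes the quadratic terms:
-120.8 x + 132.8 y = -6958.74
-421.4 x + 263.4 y = -16402.80
Solving the 2×2 system: x ≈ 14.3, y ≈ -39.4 km.
Check against A (with the unrounded x, y): √((x − 96.2)²+(y + 74.7)²) = 89.18 ≈ 89.19 km. ✓

(14.3, -39.4)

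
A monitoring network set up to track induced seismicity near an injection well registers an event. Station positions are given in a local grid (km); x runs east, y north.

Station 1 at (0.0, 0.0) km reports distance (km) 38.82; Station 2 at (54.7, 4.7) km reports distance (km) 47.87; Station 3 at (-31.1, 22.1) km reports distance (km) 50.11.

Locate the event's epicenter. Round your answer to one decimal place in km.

17.4 km east, 34.7 km north

Circle about each station: x² + y² = 38.82²; (x − 54.7)² + (y − 4.7)² = 47.87²; (x + 31.1)² + (y − 22.1)² = 50.11².
Subtracting the Station 1 equation from the Station 2 and Station 3 equations removes the quadratic terms:
109.4 x + 9.4 y = 2229.64
-62.2 x + 44.2 y = 451.60
Solving the 2×2 system: x ≈ 17.4, y ≈ 34.7 km.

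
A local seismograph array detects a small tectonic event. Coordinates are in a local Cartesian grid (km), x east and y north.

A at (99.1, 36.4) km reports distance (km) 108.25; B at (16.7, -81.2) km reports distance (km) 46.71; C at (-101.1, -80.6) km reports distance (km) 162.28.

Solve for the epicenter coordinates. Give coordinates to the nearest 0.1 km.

Circle about each station: (x − 99.1)² + (y − 36.4)² = 108.25²; (x − 16.7)² + (y + 81.2)² = 46.71²; (x + 101.1)² + (y + 80.6)² = 162.28².
Subtracting the A equation from the B and C equations removes the quadratic terms:
-164.8 x − 235.2 y = 5262.80
-400.4 x − 234.0 y = -9044.94
Solving the 2×2 system: x ≈ 60.4, y ≈ -64.7 km.

60.4 km east, -64.7 km north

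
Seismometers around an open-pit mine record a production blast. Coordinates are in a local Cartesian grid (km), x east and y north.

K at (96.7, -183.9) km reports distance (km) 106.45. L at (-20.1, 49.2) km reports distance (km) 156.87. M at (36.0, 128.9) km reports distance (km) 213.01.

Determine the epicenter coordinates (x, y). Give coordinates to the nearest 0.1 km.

Circle about each station: (x − 96.7)² + (y + 183.9)² = 106.45²; (x + 20.1)² + (y − 49.2)² = 156.87²; (x − 36.0)² + (y − 128.9)² = 213.01².
Subtracting the K equation from the L and M equations removes the quadratic terms:
-233.6 x + 466.2 y = -53622.04
-121.4 x + 625.6 y = -59300.55
Solving the 2×2 system: x ≈ 65.9, y ≈ -82.0 km.

x ≈ 65.9 km, y ≈ -82.0 km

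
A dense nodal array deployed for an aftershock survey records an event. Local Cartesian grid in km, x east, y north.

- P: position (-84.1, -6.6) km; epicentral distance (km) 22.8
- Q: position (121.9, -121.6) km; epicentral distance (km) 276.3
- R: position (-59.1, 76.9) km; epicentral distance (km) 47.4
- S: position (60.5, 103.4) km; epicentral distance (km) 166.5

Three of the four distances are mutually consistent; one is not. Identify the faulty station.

P

Solve using three stations at a time. Using Q, R, S (subtract circle equations pairwise → linear system) gives (x, y) ≈ (-96.4, 47.7).
Distances from that point to each station vs reported:
  P: calculated 55.7 vs reported 22.8 → residual 32.9 km
  Q: calculated 276.3 vs reported 276.3 → residual 0.0 km
  R: calculated 47.3 vs reported 47.4 → residual 0.1 km
  S: calculated 166.5 vs reported 166.5 → residual 0.0 km
Q, R, S are mutually consistent (residuals ≈ 0); P is off by 32.9 km.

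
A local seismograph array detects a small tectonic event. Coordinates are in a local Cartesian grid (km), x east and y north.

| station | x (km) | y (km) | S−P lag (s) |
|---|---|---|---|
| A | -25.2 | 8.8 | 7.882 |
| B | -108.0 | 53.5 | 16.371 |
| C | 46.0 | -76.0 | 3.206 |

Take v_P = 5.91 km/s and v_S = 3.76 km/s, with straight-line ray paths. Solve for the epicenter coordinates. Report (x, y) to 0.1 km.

Distance from S−P lag: d = Δt · v_P v_S / (v_P − v_S) = Δt · (5.91·3.76)/(5.91−3.76) ≈ 10.3356·Δt.
So d_A = 81.47, d_B = 169.20, d_C = 33.14 km.
Circle about each station: (x + 25.2)² + (y − 8.8)² = 81.47²; (x + 108.0)² + (y − 53.5)² = 169.20²; (x − 46.0)² + (y + 76.0)² = 33.14².
Subtracting the A equation from the B and C equations removes the quadratic terms:
-165.6 x + 89.4 y = -8177.51
142.4 x − 169.6 y = 12718.62
Solving the 2×2 system: x ≈ 16.3, y ≈ -61.3 km.

16.3 km east, -61.3 km north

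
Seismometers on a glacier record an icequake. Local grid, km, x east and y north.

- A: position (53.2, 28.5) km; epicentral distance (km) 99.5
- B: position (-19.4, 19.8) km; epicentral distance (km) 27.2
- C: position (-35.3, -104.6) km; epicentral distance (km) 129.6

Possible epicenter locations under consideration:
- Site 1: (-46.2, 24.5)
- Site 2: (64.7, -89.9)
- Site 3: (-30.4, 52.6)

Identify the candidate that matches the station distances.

Site 1

For each candidate, compare |candidate − station| to the reported distance:
Site 1: residuals A 0.0, B 0.0, C 0.0 → max 0.0 km
Site 2: residuals A 19.5, B 111.0, C 28.5 → max 111.0 km
Site 3: residuals A 12.5, B 7.4, C 27.7 → max 27.7 km
Only Site 1 has all residuals ≈ 0.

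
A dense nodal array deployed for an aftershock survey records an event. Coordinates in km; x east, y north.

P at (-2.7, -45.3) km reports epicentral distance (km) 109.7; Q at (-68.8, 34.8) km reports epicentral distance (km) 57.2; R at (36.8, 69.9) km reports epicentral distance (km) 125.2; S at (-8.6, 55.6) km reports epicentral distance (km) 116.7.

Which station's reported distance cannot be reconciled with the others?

R

Solve using three stations at a time. Using P, Q, S (subtract circle equations pairwise → linear system) gives (x, y) ≈ (-106.1, -8.6).
Distances from that point to each station vs reported:
  P: calculated 109.7 vs reported 109.7 → residual 0.0 km
  Q: calculated 57.2 vs reported 57.2 → residual 0.0 km
  R: calculated 163.0 vs reported 125.2 → residual 37.8 km
  S: calculated 116.7 vs reported 116.7 → residual 0.0 km
P, Q, S are mutually consistent (residuals ≈ 0); R is off by 37.8 km.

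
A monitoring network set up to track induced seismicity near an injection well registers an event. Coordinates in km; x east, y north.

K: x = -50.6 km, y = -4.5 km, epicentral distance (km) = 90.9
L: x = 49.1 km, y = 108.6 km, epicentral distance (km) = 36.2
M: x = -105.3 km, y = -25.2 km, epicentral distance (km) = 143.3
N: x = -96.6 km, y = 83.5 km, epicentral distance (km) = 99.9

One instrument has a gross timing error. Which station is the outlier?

Solve using three stations at a time. Using K, M, N (subtract circle equations pairwise → linear system) gives (x, y) ≈ (2.3, 69.4).
Distances from that point to each station vs reported:
  K: calculated 90.9 vs reported 90.9 → residual 0.0 km
  L: calculated 61.0 vs reported 36.2 → residual 24.8 km
  M: calculated 143.3 vs reported 143.3 → residual 0.0 km
  N: calculated 99.9 vs reported 99.9 → residual 0.0 km
K, M, N are mutually consistent (residuals ≈ 0); L is off by 24.8 km.

L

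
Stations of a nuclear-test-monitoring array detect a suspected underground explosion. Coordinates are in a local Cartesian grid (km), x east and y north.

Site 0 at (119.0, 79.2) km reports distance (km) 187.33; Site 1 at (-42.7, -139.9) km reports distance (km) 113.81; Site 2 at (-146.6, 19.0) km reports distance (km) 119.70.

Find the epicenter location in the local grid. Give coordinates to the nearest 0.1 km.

Circle about each station: (x − 119.0)² + (y − 79.2)² = 187.33²; (x + 42.7)² + (y + 139.9)² = 113.81²; (x + 146.6)² + (y − 19.0)² = 119.70².
Subtracting pairs of circle equations eliminates x²+y² and gives linear equations (the radical axes):
-323.4 x − 438.2 y = 23101.47
-531.2 x − 120.4 y = 22183.36
Solving the 2×2 system: x ≈ -35.8, y ≈ -26.3 km.
Check against Site 0 (with the unrounded x, y): √((x − 119.0)²+(y − 79.2)²) = 187.33 ≈ 187.33 km. ✓

(-35.8, -26.3)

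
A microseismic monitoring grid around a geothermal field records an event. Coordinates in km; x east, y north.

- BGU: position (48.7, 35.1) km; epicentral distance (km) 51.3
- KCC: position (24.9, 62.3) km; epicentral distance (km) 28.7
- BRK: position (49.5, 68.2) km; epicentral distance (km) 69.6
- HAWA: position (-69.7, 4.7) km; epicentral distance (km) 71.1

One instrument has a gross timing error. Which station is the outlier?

KCC

Solve using three stations at a time. Using BGU, BRK, HAWA (subtract circle equations pairwise → linear system) gives (x, y) ≈ (-0.1, 19.4).
Distances from that point to each station vs reported:
  BGU: calculated 51.3 vs reported 51.3 → residual 0.0 km
  KCC: calculated 49.7 vs reported 28.7 → residual 21.0 km
  BRK: calculated 69.6 vs reported 69.6 → residual 0.0 km
  HAWA: calculated 71.1 vs reported 71.1 → residual 0.0 km
BGU, BRK, HAWA are mutually consistent (residuals ≈ 0); KCC is off by 21.0 km.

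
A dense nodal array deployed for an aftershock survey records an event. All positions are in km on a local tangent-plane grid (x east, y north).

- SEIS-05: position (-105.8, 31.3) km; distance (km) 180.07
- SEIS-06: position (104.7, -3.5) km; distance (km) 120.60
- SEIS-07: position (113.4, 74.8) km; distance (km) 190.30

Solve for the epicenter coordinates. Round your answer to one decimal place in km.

Circle about each station: (x + 105.8)² + (y − 31.3)² = 180.07²; (x − 104.7)² + (y + 3.5)² = 120.60²; (x − 113.4)² + (y − 74.8)² = 190.30².
Subtracting the SEIS-05 equation from the SEIS-06 and SEIS-07 equations removes the quadratic terms:
421.0 x − 69.6 y = 16681.85
438.4 x + 87.0 y = 2492.38
Solving the 2×2 system: x ≈ 24.2, y ≈ -93.3 km.
Check against SEIS-05 (with the unrounded x, y): √((x + 105.8)²+(y − 31.3)²) = 180.07 ≈ 180.07 km. ✓

x ≈ 24.2 km, y ≈ -93.3 km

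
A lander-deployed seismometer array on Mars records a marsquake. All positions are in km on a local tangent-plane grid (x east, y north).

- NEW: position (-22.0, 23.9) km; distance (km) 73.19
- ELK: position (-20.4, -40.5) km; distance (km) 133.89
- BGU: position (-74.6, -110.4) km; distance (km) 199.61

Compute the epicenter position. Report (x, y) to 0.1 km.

-56.6 km east, 88.4 km north

Circle about each station: (x + 22.0)² + (y − 23.9)² = 73.19²; (x + 20.4)² + (y + 40.5)² = 133.89²; (x + 74.6)² + (y + 110.4)² = 199.61².
Subtracting the NEW equation from the ELK and BGU equations removes the quadratic terms:
3.2 x − 128.8 y = -11568.56
-105.2 x − 268.6 y = -17789.27
Solving the 2×2 system: x ≈ -56.6, y ≈ 88.4 km.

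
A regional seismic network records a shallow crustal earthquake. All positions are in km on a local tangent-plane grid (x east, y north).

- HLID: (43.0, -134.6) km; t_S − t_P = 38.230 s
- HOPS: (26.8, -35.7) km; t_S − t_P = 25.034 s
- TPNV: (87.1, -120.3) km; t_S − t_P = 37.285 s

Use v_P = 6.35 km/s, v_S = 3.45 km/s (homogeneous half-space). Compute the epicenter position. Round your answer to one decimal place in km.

20.2 km east, 153.3 km north

Distance from S−P lag: d = Δt · v_P v_S / (v_P − v_S) = Δt · (6.35·3.45)/(6.35−3.45) ≈ 7.5543·Δt.
So d_HLID = 288.80, d_HOPS = 189.11, d_TPNV = 281.66 km.
Circle about each station: (x − 43.0)² + (y + 134.6)² = 288.80²; (x − 26.8)² + (y + 35.7)² = 189.11²; (x − 87.1)² + (y + 120.3)² = 281.66².
Subtracting pairs of circle equations eliminates x²+y² and gives linear equations (the radical axes):
-32.4 x + 197.8 y = 29669.42
88.2 x + 28.6 y = 6165.42
Solving the 2×2 system: x ≈ 20.2, y ≈ 153.3 km.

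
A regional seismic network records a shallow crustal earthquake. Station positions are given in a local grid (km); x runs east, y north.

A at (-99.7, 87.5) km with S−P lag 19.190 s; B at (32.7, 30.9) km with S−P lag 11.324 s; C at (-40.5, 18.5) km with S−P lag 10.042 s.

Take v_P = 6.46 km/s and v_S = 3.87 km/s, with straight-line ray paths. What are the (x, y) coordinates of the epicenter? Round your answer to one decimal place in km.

-5.0 km east, -71.7 km north

Distance from S−P lag: d = Δt · v_P v_S / (v_P − v_S) = Δt · (6.46·3.87)/(6.46−3.87) ≈ 9.6526·Δt.
So d_A = 185.23, d_B = 109.31, d_C = 96.93 km.
Circle about each station: (x + 99.7)² + (y − 87.5)² = 185.23²; (x − 32.7)² + (y − 30.9)² = 109.31²; (x + 40.5)² + (y − 18.5)² = 96.93².
Subtracting pairs of circle equations eliminates x²+y² and gives linear equations (the radical axes):
264.8 x − 113.2 y = 6789.24
118.4 x − 138.0 y = 9300.89
Solving the 2×2 system: x ≈ -5.0, y ≈ -71.7 km.
Check against A (with the unrounded x, y): √((x + 99.7)²+(y − 87.5)²) = 185.23 ≈ 185.23 km. ✓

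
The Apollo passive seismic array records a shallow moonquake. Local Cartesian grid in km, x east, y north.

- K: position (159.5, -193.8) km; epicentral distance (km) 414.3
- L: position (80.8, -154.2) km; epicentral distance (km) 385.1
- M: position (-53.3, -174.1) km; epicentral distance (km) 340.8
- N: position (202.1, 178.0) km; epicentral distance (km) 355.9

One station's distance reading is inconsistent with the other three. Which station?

K

Solve using three stations at a time. Using L, M, N (subtract circle equations pairwise → linear system) gives (x, y) ≈ (-153.1, 152.0).
Distances from that point to each station vs reported:
  K: calculated 466.1 vs reported 414.3 → residual 51.8 km
  L: calculated 385.3 vs reported 385.1 → residual 0.2 km
  M: calculated 341.0 vs reported 340.8 → residual 0.2 km
  N: calculated 356.1 vs reported 355.9 → residual 0.2 km
L, M, N are mutually consistent (residuals ≈ 0); K is off by 51.8 km.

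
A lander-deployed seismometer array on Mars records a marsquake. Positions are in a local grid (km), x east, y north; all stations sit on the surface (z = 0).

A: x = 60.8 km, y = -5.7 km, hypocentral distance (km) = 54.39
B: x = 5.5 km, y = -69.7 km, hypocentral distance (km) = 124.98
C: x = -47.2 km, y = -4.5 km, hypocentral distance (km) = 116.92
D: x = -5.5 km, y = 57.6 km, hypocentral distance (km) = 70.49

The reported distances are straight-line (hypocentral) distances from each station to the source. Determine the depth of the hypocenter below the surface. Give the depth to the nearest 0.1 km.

depth ≈ 28.1 km

Each station gives a sphere (x−x_i)² + (y−y_i)² + z² = d_i² (stations at z=0).
Subtracting the A sphere from B and C: z² cancels, leaving linear equations in x and y:
-110.6 x − 128.0 y = -11502.52
-216.0 x + 2.4 y = -12193.05
Solving: x ≈ 56.902, y ≈ 40.697 km (keep extra digits for the depth step; rounded: 56.9, 40.7).
Then from the A sphere: z² = 54.39² − (x − 60.8)² − (y + 5.7)² with x = 56.902, y = 40.697, so z ≈ 28.114 ≈ 28.1 km.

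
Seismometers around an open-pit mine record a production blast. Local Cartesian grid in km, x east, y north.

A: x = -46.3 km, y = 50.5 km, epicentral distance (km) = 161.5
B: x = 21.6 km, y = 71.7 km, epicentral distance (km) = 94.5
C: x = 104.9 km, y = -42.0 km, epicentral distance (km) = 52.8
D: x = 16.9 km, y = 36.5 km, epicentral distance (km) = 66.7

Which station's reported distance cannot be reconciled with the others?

Solve using three stations at a time. Using B, C, D (subtract circle equations pairwise → linear system) gives (x, y) ≈ (59.5, -14.9).
Distances from that point to each station vs reported:
  A: calculated 124.4 vs reported 161.5 → residual 37.1 km
  B: calculated 94.5 vs reported 94.5 → residual 0.0 km
  C: calculated 52.9 vs reported 52.8 → residual 0.1 km
  D: calculated 66.8 vs reported 66.7 → residual 0.1 km
B, C, D are mutually consistent (residuals ≈ 0); A is off by 37.1 km.

A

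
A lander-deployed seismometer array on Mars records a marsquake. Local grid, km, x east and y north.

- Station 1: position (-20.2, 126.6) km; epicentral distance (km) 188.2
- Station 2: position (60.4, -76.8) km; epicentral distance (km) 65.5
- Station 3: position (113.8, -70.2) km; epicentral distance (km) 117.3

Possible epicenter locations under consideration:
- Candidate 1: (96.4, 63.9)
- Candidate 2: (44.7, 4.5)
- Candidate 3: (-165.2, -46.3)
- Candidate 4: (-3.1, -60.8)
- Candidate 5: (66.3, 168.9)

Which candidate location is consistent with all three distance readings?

Candidate 4

For each candidate, compare |candidate − station| to the reported distance:
Candidate 1: residuals Station 1 55.8, Station 2 79.7, Station 3 17.9 → max 79.7 km
Candidate 2: residuals Station 1 49.9, Station 2 17.3, Station 3 15.5 → max 49.9 km
Candidate 3: residuals Station 1 37.5, Station 2 162.2, Station 3 162.7 → max 162.7 km
Candidate 4: residuals Station 1 0.0, Station 2 0.0, Station 3 0.0 → max 0.0 km
Candidate 5: residuals Station 1 91.9, Station 2 180.3, Station 3 126.5 → max 180.3 km
Only Candidate 4 has all residuals ≈ 0.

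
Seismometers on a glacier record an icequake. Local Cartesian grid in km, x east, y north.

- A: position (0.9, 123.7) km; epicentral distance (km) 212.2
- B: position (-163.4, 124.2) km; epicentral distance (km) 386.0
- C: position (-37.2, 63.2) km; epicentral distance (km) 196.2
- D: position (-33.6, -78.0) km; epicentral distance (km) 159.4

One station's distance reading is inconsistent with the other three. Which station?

B

Solve using three stations at a time. Using A, C, D (subtract circle equations pairwise → linear system) gives (x, y) ≈ (123.4, -49.7).
Distances from that point to each station vs reported:
  A: calculated 212.3 vs reported 212.2 → residual 0.1 km
  B: calculated 335.4 vs reported 386.0 → residual 50.6 km
  C: calculated 196.3 vs reported 196.2 → residual 0.1 km
  D: calculated 159.5 vs reported 159.4 → residual 0.1 km
A, C, D are mutually consistent (residuals ≈ 0); B is off by 50.6 km.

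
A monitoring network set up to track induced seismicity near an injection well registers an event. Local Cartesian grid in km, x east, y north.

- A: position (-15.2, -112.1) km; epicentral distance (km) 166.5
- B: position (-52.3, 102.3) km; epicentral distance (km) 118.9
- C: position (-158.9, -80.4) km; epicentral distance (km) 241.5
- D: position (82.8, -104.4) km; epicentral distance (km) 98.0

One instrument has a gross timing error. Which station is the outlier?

D

Solve using three stations at a time. Using A, B, C (subtract circle equations pairwise → linear system) gives (x, y) ≈ (49.7, 41.2).
Distances from that point to each station vs reported:
  A: calculated 166.5 vs reported 166.5 → residual 0.0 km
  B: calculated 118.9 vs reported 118.9 → residual 0.0 km
  C: calculated 241.5 vs reported 241.5 → residual 0.0 km
  D: calculated 149.3 vs reported 98.0 → residual 51.3 km
A, B, C are mutually consistent (residuals ≈ 0); D is off by 51.3 km.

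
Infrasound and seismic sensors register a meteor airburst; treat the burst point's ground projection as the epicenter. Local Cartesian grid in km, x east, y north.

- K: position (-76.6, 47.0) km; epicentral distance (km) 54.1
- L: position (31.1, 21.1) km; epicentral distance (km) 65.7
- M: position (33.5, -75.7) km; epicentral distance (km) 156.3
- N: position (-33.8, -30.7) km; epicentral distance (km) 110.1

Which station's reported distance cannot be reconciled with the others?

Solve using three stations at a time. Using L, M, N (subtract circle equations pairwise → linear system) gives (x, y) ≈ (-5.4, 75.7).
Distances from that point to each station vs reported:
  K: calculated 76.7 vs reported 54.1 → residual 22.6 km
  L: calculated 65.7 vs reported 65.7 → residual 0.0 km
  M: calculated 156.3 vs reported 156.3 → residual 0.0 km
  N: calculated 110.1 vs reported 110.1 → residual 0.0 km
L, M, N are mutually consistent (residuals ≈ 0); K is off by 22.6 km.

K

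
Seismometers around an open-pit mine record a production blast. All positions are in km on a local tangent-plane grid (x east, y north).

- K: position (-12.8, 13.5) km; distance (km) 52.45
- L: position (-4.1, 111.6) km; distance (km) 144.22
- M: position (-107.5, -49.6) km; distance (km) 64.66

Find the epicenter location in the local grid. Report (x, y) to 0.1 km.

Circle about each station: (x + 12.8)² + (y − 13.5)² = 52.45²; (x + 4.1)² + (y − 111.6)² = 144.22²; (x + 107.5)² + (y + 49.6)² = 64.66².
Subtracting the K equation from the L and M equations removes the quadratic terms:
17.4 x + 196.2 y = -5923.13
-189.4 x − 126.2 y = 12240.41
Solving the 2×2 system: x ≈ -47.3, y ≈ -26.0 km.

-47.3 km east, -26.0 km north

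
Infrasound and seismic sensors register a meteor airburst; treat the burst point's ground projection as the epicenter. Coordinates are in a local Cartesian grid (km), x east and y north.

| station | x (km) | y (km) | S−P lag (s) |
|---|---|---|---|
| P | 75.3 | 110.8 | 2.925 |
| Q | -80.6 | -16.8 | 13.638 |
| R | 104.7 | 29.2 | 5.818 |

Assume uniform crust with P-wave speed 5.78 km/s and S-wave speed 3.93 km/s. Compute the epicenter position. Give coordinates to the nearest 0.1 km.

x ≈ 55.4 km, y ≈ 80.9 km

Distance from S−P lag: d = Δt · v_P v_S / (v_P − v_S) = Δt · (5.78·3.93)/(5.78−3.93) ≈ 12.2786·Δt.
So d_P = 35.91, d_Q = 167.46, d_R = 71.44 km.
Circle about each station: (x − 75.3)² + (y − 110.8)² = 35.91²; (x + 80.6)² + (y + 16.8)² = 167.46²; (x − 104.7)² + (y − 29.2)² = 71.44².
Subtracting the P equation from the Q and R equations removes the quadratic terms:
-311.8 x − 255.2 y = -37921.45
58.8 x − 163.2 y = -9946.15
Solving the 2×2 system: x ≈ 55.4, y ≈ 80.9 km.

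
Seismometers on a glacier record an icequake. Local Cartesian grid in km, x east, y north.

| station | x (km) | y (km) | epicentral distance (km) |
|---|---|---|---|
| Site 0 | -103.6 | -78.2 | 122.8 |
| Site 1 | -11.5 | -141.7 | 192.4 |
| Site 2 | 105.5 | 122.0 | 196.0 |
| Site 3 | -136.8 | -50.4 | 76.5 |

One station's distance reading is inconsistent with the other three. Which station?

Site 3

Solve using three stations at a time. Using Site 0, Site 1, Site 2 (subtract circle equations pairwise → linear system) gives (x, y) ≈ (-72.8, 40.7).
Distances from that point to each station vs reported:
  Site 0: calculated 122.8 vs reported 122.8 → residual 0.0 km
  Site 1: calculated 192.4 vs reported 192.4 → residual 0.0 km
  Site 2: calculated 196.0 vs reported 196.0 → residual 0.0 km
  Site 3: calculated 111.3 vs reported 76.5 → residual 34.8 km
Site 0, Site 1, Site 2 are mutually consistent (residuals ≈ 0); Site 3 is off by 34.8 km.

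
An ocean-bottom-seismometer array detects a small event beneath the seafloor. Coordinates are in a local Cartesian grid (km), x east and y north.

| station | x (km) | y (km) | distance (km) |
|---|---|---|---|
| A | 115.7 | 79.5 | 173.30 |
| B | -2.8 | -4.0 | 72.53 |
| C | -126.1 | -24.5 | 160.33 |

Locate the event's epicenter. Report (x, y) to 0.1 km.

Circle about each station: (x − 115.7)² + (y − 79.5)² = 173.30²; (x + 2.8)² + (y + 4.0)² = 72.53²; (x + 126.1)² + (y + 24.5)² = 160.33².
Subtracting the A equation from the B and C equations removes the quadratic terms:
-237.0 x − 167.0 y = 5089.39
-483.6 x − 208.0 y = 1121.90
Solving the 2×2 system: x ≈ 27.7, y ≈ -69.8 km.

x ≈ 27.7 km, y ≈ -69.8 km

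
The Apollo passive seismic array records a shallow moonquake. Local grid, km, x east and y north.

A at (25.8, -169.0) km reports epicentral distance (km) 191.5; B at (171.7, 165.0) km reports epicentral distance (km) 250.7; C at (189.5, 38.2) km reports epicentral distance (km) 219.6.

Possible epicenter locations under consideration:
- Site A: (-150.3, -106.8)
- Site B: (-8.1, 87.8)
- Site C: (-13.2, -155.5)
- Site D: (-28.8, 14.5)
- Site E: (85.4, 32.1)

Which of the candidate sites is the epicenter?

For each candidate, compare |candidate − station| to the reported distance:
Site A: residuals A 4.7, B 170.7, C 149.8 → max 170.7 km
Site B: residuals A 67.5, B 55.0, C 15.9 → max 67.5 km
Site C: residuals A 150.2, B 119.3, C 60.8 → max 150.2 km
Site D: residuals A 0.0, B 0.0, C 0.0 → max 0.0 km
Site E: residuals A 18.2, B 92.2, C 115.3 → max 115.3 km
Only Site D has all residuals ≈ 0.

Site D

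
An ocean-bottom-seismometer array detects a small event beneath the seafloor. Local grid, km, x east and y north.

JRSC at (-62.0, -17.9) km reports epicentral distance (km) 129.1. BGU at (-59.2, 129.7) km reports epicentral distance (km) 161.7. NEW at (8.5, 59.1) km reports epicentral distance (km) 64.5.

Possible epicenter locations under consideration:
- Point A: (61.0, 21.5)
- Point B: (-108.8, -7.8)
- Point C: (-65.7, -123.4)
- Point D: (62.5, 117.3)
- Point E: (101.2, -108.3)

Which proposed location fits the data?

For each candidate, compare |candidate − station| to the reported distance:
Point A: residuals JRSC 0.1, BGU 0.0, NEW 0.1 → max 0.1 km
Point B: residuals JRSC 81.2, BGU 15.5, NEW 70.5 → max 81.2 km
Point C: residuals JRSC 23.5, BGU 91.5, NEW 132.5 → max 132.5 km
Point D: residuals JRSC 54.7, BGU 39.4, NEW 14.9 → max 54.7 km
Point E: residuals JRSC 57.5, BGU 125.3, NEW 126.9 → max 126.9 km
Only Point A has all residuals ≈ 0.

Point A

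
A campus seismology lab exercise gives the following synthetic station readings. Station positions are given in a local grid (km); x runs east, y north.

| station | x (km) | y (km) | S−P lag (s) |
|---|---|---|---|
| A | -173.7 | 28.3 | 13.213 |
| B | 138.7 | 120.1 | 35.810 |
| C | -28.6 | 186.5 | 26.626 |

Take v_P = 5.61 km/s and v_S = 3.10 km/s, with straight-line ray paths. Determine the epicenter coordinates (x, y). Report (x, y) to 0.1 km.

-83.9 km east, 10.5 km north

Distance from S−P lag: d = Δt · v_P v_S / (v_P − v_S) = Δt · (5.61·3.10)/(5.61−3.10) ≈ 6.9287·Δt.
So d_A = 91.55, d_B = 248.12, d_C = 184.48 km.
Circle about each station: (x + 173.7)² + (y − 28.3)² = 91.55²; (x − 138.7)² + (y − 120.1)² = 248.12²; (x + 28.6)² + (y − 186.5)² = 184.48².
Subtracting pairs of circle equations eliminates x²+y² and gives linear equations (the radical axes):
624.8 x + 183.6 y = -50493.01
290.2 x + 316.4 y = -21023.84
Solving the 2×2 system: x ≈ -83.9, y ≈ 10.5 km.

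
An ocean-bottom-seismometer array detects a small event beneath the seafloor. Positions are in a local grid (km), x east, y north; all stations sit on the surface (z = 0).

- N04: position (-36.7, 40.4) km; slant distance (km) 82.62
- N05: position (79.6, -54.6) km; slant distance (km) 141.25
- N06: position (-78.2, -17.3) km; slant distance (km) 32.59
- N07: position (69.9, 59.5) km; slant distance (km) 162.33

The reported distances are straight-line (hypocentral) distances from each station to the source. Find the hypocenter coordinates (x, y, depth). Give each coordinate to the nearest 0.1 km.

Each station gives a sphere (x−x_i)² + (y−y_i)² + z² = d_i² (stations at z=0).
Subtracting the N04 sphere from N05 and N06: z² cancels, leaving linear equations in x and y:
232.6 x − 190.0 y = -6787.23
-83.0 x − 115.4 y = 9199.44
Solving: x ≈ -59.400, y ≈ -36.995 km (keep extra digits for the depth step; rounded: -59.4, -37.0).
Then from the N04 sphere: z² = 82.62² − (x + 36.7)² − (y − 40.4)² with x = -59.400, y = -36.995, so z ≈ 17.911 ≈ 17.9 km.

(-59.4, -37.0, 17.9)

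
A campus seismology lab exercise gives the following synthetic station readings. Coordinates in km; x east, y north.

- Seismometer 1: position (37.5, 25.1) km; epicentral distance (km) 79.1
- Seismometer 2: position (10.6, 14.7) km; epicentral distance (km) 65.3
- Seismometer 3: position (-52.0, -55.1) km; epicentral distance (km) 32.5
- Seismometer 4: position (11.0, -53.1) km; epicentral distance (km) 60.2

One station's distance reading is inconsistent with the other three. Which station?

Solve using three stations at a time. Using Seismometer 2, Seismometer 3, Seismometer 4 (subtract circle equations pairwise → linear system) gives (x, y) ≈ (-41.8, -24.2).
Distances from that point to each station vs reported:
  Seismometer 1: calculated 93.4 vs reported 79.1 → residual 14.3 km
  Seismometer 2: calculated 65.3 vs reported 65.3 → residual 0.0 km
  Seismometer 3: calculated 32.5 vs reported 32.5 → residual 0.0 km
  Seismometer 4: calculated 60.2 vs reported 60.2 → residual 0.0 km
Seismometer 2, Seismometer 3, Seismometer 4 are mutually consistent (residuals ≈ 0); Seismometer 1 is off by 14.3 km.

Seismometer 1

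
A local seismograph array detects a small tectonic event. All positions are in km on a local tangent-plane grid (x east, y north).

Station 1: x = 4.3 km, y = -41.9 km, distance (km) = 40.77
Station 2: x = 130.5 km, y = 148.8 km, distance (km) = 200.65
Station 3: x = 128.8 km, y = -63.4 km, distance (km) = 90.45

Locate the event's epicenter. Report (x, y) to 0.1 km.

Circle about each station: (x − 4.3)² + (y + 41.9)² = 40.77²; (x − 130.5)² + (y − 148.8)² = 200.65²; (x − 128.8)² + (y + 63.4)² = 90.45².
Subtracting pairs of circle equations eliminates x²+y² and gives linear equations (the radical axes):
252.4 x + 381.4 y = -1200.64
249.0 x − 43.0 y = 12315.89
Solving the 2×2 system: x ≈ 43.9, y ≈ -32.2 km.
Check against Station 1 (with the unrounded x, y): √((x − 4.3)²+(y + 41.9)²) = 40.77 ≈ 40.77 km. ✓

43.9 km east, -32.2 km north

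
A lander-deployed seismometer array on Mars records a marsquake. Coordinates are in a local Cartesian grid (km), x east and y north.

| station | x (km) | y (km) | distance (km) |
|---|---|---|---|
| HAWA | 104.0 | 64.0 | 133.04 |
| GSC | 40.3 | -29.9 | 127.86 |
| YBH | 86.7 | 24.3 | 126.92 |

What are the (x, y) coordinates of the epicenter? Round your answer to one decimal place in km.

x ≈ -28.3 km, y ≈ 78.0 km

Circle about each station: (x − 104.0)² + (y − 64.0)² = 133.04²; (x − 40.3)² + (y + 29.9)² = 127.86²; (x − 86.7)² + (y − 24.3)² = 126.92².
Subtracting pairs of circle equations eliminates x²+y² and gives linear equations (the radical axes):
-127.4 x − 187.8 y = -11042.44
-34.6 x − 79.4 y = -5213.66
Solving the 2×2 system: x ≈ -28.3, y ≈ 78.0 km.
Check against HAWA (with the unrounded x, y): √((x − 104.0)²+(y − 64.0)²) = 133.03 ≈ 133.04 km. ✓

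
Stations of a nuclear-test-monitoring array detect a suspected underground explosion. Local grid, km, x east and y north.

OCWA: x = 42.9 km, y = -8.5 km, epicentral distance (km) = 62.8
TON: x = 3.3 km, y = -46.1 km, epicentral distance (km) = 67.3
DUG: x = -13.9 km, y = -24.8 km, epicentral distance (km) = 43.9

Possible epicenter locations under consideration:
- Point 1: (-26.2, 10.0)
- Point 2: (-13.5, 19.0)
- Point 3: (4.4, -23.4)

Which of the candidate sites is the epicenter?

For each candidate, compare |candidate − station| to the reported distance:
Point 1: residuals OCWA 8.7, TON 3.9, DUG 7.0 → max 8.7 km
Point 2: residuals OCWA 0.1, TON 0.1, DUG 0.1 → max 0.1 km
Point 3: residuals OCWA 21.5, TON 44.6, DUG 25.5 → max 44.6 km
Only Point 2 has all residuals ≈ 0.

Point 2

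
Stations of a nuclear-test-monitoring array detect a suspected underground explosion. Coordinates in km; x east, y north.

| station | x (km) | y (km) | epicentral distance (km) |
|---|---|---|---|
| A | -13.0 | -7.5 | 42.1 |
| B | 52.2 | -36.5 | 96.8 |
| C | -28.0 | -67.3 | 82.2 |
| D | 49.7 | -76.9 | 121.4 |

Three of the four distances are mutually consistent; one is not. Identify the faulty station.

Solve using three stations at a time. Using B, C, D (subtract circle equations pairwise → linear system) gives (x, y) ≈ (-29.8, 14.7).
Distances from that point to each station vs reported:
  A: calculated 27.9 vs reported 42.1 → residual 14.2 km
  B: calculated 96.7 vs reported 96.8 → residual 0.1 km
  C: calculated 82.0 vs reported 82.2 → residual 0.2 km
  D: calculated 121.3 vs reported 121.4 → residual 0.1 km
B, C, D are mutually consistent (residuals ≈ 0); A is off by 14.2 km.

A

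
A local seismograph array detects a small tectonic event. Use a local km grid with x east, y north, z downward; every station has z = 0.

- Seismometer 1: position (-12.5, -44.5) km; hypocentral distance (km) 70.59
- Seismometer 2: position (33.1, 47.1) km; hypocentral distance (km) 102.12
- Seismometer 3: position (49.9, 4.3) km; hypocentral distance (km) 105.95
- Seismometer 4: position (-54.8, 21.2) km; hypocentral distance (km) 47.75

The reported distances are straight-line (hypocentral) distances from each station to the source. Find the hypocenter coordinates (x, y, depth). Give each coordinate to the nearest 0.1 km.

Each station gives a sphere (x−x_i)² + (y−y_i)² + z² = d_i² (stations at z=0).
Subtracting the Seismometer 1 sphere from Seismometer 2 and Seismometer 3: z² cancels, leaving linear equations in x and y:
91.2 x + 183.2 y = -4268.03
124.8 x + 97.6 y = -5870.45
Solving: x ≈ -47.192, y ≈ 0.196 km (keep extra digits for the depth step; rounded: -47.2, 0.2).
Then from the Seismometer 1 sphere: z² = 70.59² − (x + 12.5)² − (y + 44.5)² with x = -47.192, y = 0.196, so z ≈ 42.210 ≈ 42.2 km.

(-47.2, 0.2, 42.2)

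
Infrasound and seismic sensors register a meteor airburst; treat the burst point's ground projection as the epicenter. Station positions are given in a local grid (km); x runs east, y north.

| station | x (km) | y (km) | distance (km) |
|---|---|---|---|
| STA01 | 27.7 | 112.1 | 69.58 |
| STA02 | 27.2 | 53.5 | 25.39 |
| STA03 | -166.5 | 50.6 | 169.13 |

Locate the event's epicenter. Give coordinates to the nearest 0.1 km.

Circle about each station: (x − 27.7)² + (y − 112.1)² = 69.58²; (x − 27.2)² + (y − 53.5)² = 25.39²; (x + 166.5)² + (y − 50.6)² = 169.13².
Subtracting pairs of circle equations eliminates x²+y² and gives linear equations (the radical axes):
-1.0 x − 117.2 y = -5534.89
-388.4 x − 123.0 y = -6814.67
Solving the 2×2 system: x ≈ 2.6, y ≈ 47.2 km.
Check against STA01 (with the unrounded x, y): √((x − 27.7)²+(y − 112.1)²) = 69.58 ≈ 69.58 km. ✓

2.6 km east, 47.2 km north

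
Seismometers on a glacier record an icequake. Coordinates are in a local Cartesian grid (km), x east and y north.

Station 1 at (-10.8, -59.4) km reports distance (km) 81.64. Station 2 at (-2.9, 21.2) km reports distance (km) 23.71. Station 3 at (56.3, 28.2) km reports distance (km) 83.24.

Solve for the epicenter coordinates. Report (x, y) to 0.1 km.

-26.6 km east, 20.7 km north

Circle about each station: (x + 10.8)² + (y + 59.4)² = 81.64²; (x + 2.9)² + (y − 21.2)² = 23.71²; (x − 56.3)² + (y − 28.2)² = 83.24².
Subtracting pairs of circle equations eliminates x²+y² and gives linear equations (the radical axes):
15.8 x + 161.2 y = 2915.78
134.2 x + 175.2 y = 56.12
Solving the 2×2 system: x ≈ -26.6, y ≈ 20.7 km.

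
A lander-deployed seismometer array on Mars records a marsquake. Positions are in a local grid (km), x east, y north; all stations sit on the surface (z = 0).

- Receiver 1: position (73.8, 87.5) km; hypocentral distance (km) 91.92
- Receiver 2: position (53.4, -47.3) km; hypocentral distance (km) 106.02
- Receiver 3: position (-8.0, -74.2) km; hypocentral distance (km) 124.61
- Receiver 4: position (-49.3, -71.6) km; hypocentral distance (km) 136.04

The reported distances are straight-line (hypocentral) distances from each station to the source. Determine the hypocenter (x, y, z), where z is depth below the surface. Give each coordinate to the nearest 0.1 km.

Each station gives a sphere (x−x_i)² + (y−y_i)² + z² = d_i² (stations at z=0).
Subtracting the Receiver 1 sphere from Receiver 2 and Receiver 3: z² cancels, leaving linear equations in x and y:
-40.8 x − 269.6 y = -10804.79
-163.6 x − 323.4 y = -14611.42
Solving: x ≈ 14.395, y ≈ 37.899 km (keep extra digits for the depth step; rounded: 14.4, 37.9).
Then from the Receiver 1 sphere: z² = 91.92² − (x − 73.8)² − (y − 87.5)² with x = 14.395, y = 37.899, so z ≈ 49.599 ≈ 49.6 km.

(14.4, 37.9, 49.6)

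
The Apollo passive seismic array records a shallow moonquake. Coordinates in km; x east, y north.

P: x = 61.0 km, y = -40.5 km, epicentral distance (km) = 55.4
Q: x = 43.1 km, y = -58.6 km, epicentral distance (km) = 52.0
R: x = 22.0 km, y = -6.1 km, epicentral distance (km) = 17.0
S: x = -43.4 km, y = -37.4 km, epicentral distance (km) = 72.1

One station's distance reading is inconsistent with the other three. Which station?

Solve using three stations at a time. Using P, Q, R (subtract circle equations pairwise → linear system) gives (x, y) ≈ (10.3, -18.3).
Distances from that point to each station vs reported:
  P: calculated 55.4 vs reported 55.4 → residual 0.0 km
  Q: calculated 52.0 vs reported 52.0 → residual 0.0 km
  R: calculated 16.9 vs reported 17.0 → residual 0.1 km
  S: calculated 57.0 vs reported 72.1 → residual 15.1 km
P, Q, R are mutually consistent (residuals ≈ 0); S is off by 15.1 km.

S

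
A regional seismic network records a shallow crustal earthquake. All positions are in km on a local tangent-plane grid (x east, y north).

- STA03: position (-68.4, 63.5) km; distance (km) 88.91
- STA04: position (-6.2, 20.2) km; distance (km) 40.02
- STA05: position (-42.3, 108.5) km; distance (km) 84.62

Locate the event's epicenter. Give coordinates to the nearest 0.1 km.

Circle about each station: (x + 68.4)² + (y − 63.5)² = 88.91²; (x + 6.2)² + (y − 20.2)² = 40.02²; (x + 42.3)² + (y − 108.5)² = 84.62².
Subtracting pairs of circle equations eliminates x²+y² and gives linear equations (the radical axes):
124.4 x − 86.6 y = -1960.94
52.2 x + 90.0 y = 5595.17
Solving the 2×2 system: x ≈ 19.6, y ≈ 50.8 km.

x ≈ 19.6 km, y ≈ 50.8 km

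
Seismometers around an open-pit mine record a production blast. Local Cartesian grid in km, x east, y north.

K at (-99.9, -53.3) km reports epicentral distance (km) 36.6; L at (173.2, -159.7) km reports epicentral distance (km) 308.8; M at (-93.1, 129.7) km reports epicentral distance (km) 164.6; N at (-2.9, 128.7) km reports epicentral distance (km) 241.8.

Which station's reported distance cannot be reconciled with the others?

M

Solve using three stations at a time. Using K, L, N (subtract circle equations pairwise → linear system) gives (x, y) ≈ (-125.1, -79.9).
Distances from that point to each station vs reported:
  K: calculated 36.7 vs reported 36.6 → residual 0.1 km
  L: calculated 308.8 vs reported 308.8 → residual 0.0 km
  M: calculated 212.1 vs reported 164.6 → residual 47.5 km
  N: calculated 241.8 vs reported 241.8 → residual 0.0 km
K, L, N are mutually consistent (residuals ≈ 0); M is off by 47.5 km.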